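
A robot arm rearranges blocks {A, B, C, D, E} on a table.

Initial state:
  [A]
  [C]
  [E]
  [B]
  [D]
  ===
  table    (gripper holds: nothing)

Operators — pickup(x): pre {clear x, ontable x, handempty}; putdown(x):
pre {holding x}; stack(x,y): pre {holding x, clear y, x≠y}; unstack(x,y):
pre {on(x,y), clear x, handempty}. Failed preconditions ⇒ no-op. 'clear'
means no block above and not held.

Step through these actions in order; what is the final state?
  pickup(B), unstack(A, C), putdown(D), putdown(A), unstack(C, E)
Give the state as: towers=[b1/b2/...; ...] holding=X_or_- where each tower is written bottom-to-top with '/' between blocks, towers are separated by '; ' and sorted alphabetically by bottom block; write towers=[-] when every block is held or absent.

towers=[A; D/B/E] holding=C

step 1 (pickup(B)) [no-op]: towers=[D/B/E/C/A] holding=-
step 2 (unstack(A, C)): towers=[D/B/E/C] holding=A
step 3 (putdown(D)) [no-op]: towers=[D/B/E/C] holding=A
step 4 (putdown(A)): towers=[A; D/B/E/C] holding=-
step 5 (unstack(C, E)): towers=[A; D/B/E] holding=C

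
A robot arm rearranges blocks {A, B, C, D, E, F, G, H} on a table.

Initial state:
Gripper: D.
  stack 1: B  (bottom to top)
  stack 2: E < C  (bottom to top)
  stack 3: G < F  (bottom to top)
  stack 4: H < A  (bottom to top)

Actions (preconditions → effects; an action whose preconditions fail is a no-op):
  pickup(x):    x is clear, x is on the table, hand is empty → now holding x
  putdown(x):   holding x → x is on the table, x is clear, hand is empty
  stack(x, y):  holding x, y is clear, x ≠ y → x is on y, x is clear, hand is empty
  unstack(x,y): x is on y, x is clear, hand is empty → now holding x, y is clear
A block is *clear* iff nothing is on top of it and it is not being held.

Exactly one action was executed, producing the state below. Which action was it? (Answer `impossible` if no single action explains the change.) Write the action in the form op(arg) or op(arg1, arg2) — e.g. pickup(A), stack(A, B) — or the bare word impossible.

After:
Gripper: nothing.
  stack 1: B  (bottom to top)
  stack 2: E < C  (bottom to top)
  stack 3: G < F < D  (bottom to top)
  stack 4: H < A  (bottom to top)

stack(D, F)

target: towers=[B; E/C; G/F/D; H/A] holding=-
        putdown(D) → towers=[B; D; E/C; G/F; H/A] holding=-
       stack(D, A) → towers=[B; E/C; G/F; H/A/D] holding=-
       stack(D, B) → towers=[B/D; E/C; G/F; H/A] holding=-
       stack(D, F) → towers=[B; E/C; G/F/D; H/A] holding=-  ← match
       stack(D, C) → towers=[B; E/C/D; G/F; H/A] holding=-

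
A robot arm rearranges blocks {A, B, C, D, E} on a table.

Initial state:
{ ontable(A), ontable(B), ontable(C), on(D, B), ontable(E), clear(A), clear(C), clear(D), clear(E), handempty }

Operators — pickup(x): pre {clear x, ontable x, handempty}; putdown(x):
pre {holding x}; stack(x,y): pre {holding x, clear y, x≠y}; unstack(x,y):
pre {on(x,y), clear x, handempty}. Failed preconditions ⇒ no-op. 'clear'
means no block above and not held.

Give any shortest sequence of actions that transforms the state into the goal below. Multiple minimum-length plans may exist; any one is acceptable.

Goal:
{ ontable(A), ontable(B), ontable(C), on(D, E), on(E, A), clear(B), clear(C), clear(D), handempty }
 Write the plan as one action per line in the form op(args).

pickup(E)
stack(E, A)
unstack(D, B)
stack(D, E)

step 1 (pickup(E)): towers=[A; B/D; C] holding=E
step 2 (stack(E, A)): towers=[A/E; B/D; C] holding=-
step 3 (unstack(D, B)): towers=[A/E; B; C] holding=D
step 4 (stack(D, E)): towers=[A/E/D; B; C] holding=-
goal check: towers=[A/E/D; B; C] holding=- — reached (length 4, optimal by BFS)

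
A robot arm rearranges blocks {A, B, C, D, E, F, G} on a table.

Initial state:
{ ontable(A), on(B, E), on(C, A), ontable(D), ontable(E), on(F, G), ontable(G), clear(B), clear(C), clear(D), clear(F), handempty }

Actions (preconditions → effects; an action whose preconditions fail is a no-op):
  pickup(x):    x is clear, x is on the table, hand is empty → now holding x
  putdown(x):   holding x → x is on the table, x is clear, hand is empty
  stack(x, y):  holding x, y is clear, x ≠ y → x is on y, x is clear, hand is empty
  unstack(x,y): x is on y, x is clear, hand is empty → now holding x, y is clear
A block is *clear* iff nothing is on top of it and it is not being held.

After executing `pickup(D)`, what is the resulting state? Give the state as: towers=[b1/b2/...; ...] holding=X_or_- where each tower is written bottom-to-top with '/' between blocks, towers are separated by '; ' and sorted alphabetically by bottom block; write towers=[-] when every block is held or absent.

before: towers=[A/C; D; E/B; G/F] holding=-
pre[pickup(D)]: clear(D) yes, ontable(D) yes, handempty yes
all met → apply pickup(D)
after:  towers=[A/C; E/B; G/F] holding=D

towers=[A/C; E/B; G/F] holding=D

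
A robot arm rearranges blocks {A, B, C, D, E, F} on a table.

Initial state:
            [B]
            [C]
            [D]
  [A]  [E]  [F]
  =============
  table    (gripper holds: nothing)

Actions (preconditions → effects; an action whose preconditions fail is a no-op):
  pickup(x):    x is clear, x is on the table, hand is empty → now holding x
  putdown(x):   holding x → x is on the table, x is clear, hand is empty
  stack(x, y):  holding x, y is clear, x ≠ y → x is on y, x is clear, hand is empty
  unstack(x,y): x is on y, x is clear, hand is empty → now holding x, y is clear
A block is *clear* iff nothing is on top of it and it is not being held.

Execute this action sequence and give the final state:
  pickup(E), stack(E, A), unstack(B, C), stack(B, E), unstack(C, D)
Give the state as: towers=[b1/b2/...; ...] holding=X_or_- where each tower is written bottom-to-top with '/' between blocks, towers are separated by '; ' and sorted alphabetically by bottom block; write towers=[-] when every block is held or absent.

towers=[A/E/B; F/D] holding=C

step 1 (pickup(E)): towers=[A; F/D/C/B] holding=E
step 2 (stack(E, A)): towers=[A/E; F/D/C/B] holding=-
step 3 (unstack(B, C)): towers=[A/E; F/D/C] holding=B
step 4 (stack(B, E)): towers=[A/E/B; F/D/C] holding=-
step 5 (unstack(C, D)): towers=[A/E/B; F/D] holding=C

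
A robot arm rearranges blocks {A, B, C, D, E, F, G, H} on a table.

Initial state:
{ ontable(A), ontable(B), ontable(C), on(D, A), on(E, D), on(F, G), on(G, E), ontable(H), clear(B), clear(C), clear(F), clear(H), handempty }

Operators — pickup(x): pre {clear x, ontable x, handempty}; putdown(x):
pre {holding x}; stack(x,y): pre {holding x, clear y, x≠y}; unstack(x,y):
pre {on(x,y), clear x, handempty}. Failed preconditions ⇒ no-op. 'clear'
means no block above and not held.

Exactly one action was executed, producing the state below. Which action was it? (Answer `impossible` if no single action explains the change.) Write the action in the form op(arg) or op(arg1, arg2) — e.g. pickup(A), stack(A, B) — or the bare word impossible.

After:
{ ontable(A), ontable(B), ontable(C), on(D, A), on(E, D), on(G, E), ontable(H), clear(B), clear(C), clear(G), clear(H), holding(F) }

unstack(F, G)

target: towers=[A/D/E/G; B; C; H] holding=F
         pickup(H) → towers=[A/D/E/G/F; B; C] holding=H
         pickup(B) → towers=[A/D/E/G/F; C; H] holding=B
     unstack(F, G) → towers=[A/D/E/G; B; C; H] holding=F  ← match
         pickup(C) → towers=[A/D/E/G/F; B; H] holding=C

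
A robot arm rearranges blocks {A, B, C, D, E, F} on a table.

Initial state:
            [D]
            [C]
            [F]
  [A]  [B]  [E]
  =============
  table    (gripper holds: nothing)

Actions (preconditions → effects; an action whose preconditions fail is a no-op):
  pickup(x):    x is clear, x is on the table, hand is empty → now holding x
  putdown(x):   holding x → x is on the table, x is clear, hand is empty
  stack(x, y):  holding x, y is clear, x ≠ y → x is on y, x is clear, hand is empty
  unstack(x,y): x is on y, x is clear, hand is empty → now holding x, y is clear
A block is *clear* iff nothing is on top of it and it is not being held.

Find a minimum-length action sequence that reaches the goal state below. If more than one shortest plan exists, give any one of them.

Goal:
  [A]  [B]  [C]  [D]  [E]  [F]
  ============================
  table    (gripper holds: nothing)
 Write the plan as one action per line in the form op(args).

step 1 (unstack(D, C)): towers=[A; B; E/F/C] holding=D
step 2 (putdown(D)): towers=[A; B; D; E/F/C] holding=-
step 3 (unstack(C, F)): towers=[A; B; D; E/F] holding=C
step 4 (putdown(C)): towers=[A; B; C; D; E/F] holding=-
step 5 (unstack(F, E)): towers=[A; B; C; D; E] holding=F
step 6 (putdown(F)): towers=[A; B; C; D; E; F] holding=-
goal check: towers=[A; B; C; D; E; F] holding=- — reached (length 6, optimal by BFS)

unstack(D, C)
putdown(D)
unstack(C, F)
putdown(C)
unstack(F, E)
putdown(F)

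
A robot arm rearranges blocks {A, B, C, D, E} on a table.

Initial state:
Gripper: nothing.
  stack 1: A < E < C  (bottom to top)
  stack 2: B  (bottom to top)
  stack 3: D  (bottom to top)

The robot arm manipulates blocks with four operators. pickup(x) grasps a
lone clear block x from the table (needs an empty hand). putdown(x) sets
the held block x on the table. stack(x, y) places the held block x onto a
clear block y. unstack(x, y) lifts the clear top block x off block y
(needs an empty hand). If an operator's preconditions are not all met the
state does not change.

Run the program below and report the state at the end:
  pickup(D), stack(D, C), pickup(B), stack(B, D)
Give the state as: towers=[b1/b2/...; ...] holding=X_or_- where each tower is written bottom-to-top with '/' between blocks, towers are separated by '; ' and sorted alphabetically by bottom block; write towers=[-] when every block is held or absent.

towers=[A/E/C/D/B] holding=-

step 1 (pickup(D)): towers=[A/E/C; B] holding=D
step 2 (stack(D, C)): towers=[A/E/C/D; B] holding=-
step 3 (pickup(B)): towers=[A/E/C/D] holding=B
step 4 (stack(B, D)): towers=[A/E/C/D/B] holding=-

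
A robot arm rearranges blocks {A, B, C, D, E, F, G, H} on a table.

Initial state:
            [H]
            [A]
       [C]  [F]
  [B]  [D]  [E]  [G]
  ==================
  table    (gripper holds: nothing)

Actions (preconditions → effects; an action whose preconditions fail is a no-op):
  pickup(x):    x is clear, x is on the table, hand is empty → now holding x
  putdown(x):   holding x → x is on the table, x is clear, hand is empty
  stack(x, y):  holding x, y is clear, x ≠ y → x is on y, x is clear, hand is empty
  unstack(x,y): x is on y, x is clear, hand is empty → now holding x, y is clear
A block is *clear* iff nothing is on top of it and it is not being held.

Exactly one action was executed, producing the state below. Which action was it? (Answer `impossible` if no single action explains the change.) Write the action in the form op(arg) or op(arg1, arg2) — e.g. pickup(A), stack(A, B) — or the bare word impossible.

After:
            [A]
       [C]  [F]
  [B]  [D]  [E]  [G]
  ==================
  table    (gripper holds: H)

target: towers=[B; D/C; E/F/A; G] holding=H
         pickup(G) → towers=[B; D/C; E/F/A/H] holding=G
     unstack(H, A) → towers=[B; D/C; E/F/A; G] holding=H  ← match
         pickup(B) → towers=[D/C; E/F/A/H; G] holding=B
     unstack(C, D) → towers=[B; D; E/F/A/H; G] holding=C

unstack(H, A)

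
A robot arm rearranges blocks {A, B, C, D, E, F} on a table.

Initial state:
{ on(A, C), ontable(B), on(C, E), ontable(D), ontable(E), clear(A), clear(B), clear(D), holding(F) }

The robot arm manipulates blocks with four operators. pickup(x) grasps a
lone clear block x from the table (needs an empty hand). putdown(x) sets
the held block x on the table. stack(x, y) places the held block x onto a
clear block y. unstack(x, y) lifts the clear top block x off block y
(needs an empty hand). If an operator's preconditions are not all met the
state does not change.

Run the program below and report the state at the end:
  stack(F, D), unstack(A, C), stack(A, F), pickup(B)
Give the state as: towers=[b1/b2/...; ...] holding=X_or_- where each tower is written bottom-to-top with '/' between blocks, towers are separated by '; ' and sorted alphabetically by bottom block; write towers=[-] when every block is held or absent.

towers=[D/F/A; E/C] holding=B

step 1 (stack(F, D)): towers=[B; D/F; E/C/A] holding=-
step 2 (unstack(A, C)): towers=[B; D/F; E/C] holding=A
step 3 (stack(A, F)): towers=[B; D/F/A; E/C] holding=-
step 4 (pickup(B)): towers=[D/F/A; E/C] holding=B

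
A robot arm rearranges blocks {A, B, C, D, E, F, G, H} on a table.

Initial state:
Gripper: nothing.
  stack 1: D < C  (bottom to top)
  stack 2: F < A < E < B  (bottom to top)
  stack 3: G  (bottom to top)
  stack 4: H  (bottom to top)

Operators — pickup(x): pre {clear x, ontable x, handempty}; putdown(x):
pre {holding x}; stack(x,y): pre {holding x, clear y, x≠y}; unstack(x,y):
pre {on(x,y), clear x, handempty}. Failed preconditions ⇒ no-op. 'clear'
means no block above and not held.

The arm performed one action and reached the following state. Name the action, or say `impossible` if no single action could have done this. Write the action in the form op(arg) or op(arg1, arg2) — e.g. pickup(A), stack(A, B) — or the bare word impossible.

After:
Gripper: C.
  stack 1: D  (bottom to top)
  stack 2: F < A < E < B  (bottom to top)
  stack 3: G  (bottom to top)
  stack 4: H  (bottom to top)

unstack(C, D)

target: towers=[D; F/A/E/B; G; H] holding=C
         pickup(G) → towers=[D/C; F/A/E/B; H] holding=G
         pickup(H) → towers=[D/C; F/A/E/B; G] holding=H
     unstack(B, E) → towers=[D/C; F/A/E; G; H] holding=B
     unstack(C, D) → towers=[D; F/A/E/B; G; H] holding=C  ← match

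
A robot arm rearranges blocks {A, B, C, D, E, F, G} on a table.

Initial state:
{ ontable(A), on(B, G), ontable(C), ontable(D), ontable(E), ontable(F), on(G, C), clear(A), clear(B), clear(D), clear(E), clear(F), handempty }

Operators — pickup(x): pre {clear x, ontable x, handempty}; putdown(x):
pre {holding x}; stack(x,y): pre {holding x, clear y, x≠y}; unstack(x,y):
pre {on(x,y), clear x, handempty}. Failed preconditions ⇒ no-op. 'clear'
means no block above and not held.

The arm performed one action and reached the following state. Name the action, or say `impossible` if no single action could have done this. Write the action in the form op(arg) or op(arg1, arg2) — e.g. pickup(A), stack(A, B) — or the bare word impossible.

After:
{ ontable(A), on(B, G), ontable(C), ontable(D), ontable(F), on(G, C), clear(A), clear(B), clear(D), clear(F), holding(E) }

pickup(E)

target: towers=[A; C/G/B; D; F] holding=E
     unstack(B, G) → towers=[A; C/G; D; E; F] holding=B
         pickup(F) → towers=[A; C/G/B; D; E] holding=F
         pickup(D) → towers=[A; C/G/B; E; F] holding=D
         pickup(A) → towers=[C/G/B; D; E; F] holding=A
         pickup(E) → towers=[A; C/G/B; D; F] holding=E  ← match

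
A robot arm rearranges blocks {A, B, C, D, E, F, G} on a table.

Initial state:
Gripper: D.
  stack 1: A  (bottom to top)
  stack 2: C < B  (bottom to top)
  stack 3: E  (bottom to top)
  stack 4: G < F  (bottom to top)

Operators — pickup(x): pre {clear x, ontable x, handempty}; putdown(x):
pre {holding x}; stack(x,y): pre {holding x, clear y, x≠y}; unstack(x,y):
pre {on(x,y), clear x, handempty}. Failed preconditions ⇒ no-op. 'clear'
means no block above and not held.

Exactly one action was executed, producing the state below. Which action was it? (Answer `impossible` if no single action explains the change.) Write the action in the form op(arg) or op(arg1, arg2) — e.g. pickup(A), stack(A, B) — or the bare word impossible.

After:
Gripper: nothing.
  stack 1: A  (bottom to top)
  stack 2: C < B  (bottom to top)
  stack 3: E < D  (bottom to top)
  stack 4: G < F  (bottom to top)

stack(D, E)

target: towers=[A; C/B; E/D; G/F] holding=-
        putdown(D) → towers=[A; C/B; D; E; G/F] holding=-
       stack(D, B) → towers=[A; C/B/D; E; G/F] holding=-
       stack(D, F) → towers=[A; C/B; E; G/F/D] holding=-
       stack(D, A) → towers=[A/D; C/B; E; G/F] holding=-
       stack(D, E) → towers=[A; C/B; E/D; G/F] holding=-  ← match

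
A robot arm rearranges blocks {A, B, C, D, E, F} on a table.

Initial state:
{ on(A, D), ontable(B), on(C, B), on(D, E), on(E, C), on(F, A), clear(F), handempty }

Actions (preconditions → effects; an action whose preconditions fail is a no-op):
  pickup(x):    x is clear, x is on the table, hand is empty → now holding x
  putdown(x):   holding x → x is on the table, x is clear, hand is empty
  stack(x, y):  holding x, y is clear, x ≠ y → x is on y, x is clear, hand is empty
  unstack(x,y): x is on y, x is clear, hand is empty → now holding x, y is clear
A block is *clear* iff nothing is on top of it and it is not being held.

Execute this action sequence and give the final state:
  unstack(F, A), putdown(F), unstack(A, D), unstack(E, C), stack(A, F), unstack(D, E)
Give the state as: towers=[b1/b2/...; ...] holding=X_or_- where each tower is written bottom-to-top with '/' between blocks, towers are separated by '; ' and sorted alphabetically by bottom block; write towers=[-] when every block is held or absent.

towers=[B/C/E; F/A] holding=D

step 1 (unstack(F, A)): towers=[B/C/E/D/A] holding=F
step 2 (putdown(F)): towers=[B/C/E/D/A; F] holding=-
step 3 (unstack(A, D)): towers=[B/C/E/D; F] holding=A
step 4 (unstack(E, C)) [no-op]: towers=[B/C/E/D; F] holding=A
step 5 (stack(A, F)): towers=[B/C/E/D; F/A] holding=-
step 6 (unstack(D, E)): towers=[B/C/E; F/A] holding=D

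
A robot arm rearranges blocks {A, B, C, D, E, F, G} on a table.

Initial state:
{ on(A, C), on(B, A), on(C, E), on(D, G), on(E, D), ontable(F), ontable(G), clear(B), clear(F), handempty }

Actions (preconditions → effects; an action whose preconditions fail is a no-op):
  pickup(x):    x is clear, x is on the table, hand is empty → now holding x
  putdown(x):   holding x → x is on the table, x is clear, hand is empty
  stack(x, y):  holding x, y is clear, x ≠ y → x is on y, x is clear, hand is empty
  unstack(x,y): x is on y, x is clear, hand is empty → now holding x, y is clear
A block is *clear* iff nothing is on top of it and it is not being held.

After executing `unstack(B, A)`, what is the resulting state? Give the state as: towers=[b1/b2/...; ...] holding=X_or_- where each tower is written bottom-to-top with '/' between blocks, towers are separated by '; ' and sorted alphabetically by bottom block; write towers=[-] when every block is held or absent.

towers=[F; G/D/E/C/A] holding=B

before: towers=[F; G/D/E/C/A/B] holding=-
pre[unstack(B, A)]: on(B,A) ✓, clear(B) ✓, handempty ✓
all met → apply unstack(B, A)
after:  towers=[F; G/D/E/C/A] holding=B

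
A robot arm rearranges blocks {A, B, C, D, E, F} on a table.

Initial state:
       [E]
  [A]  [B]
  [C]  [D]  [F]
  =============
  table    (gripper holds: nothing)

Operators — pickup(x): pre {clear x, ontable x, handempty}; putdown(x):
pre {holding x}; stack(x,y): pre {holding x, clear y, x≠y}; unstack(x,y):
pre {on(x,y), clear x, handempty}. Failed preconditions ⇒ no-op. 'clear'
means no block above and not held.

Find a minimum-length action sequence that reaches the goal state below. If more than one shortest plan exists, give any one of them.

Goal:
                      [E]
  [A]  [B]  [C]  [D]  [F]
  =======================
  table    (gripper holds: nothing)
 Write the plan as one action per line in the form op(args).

unstack(A, C)
putdown(A)
unstack(E, B)
stack(E, F)
unstack(B, D)
putdown(B)

step 1 (unstack(A, C)): towers=[C; D/B/E; F] holding=A
step 2 (putdown(A)): towers=[A; C; D/B/E; F] holding=-
step 3 (unstack(E, B)): towers=[A; C; D/B; F] holding=E
step 4 (stack(E, F)): towers=[A; C; D/B; F/E] holding=-
step 5 (unstack(B, D)): towers=[A; C; D; F/E] holding=B
step 6 (putdown(B)): towers=[A; B; C; D; F/E] holding=-
goal check: towers=[A; B; C; D; F/E] holding=- — reached (length 6, optimal by BFS)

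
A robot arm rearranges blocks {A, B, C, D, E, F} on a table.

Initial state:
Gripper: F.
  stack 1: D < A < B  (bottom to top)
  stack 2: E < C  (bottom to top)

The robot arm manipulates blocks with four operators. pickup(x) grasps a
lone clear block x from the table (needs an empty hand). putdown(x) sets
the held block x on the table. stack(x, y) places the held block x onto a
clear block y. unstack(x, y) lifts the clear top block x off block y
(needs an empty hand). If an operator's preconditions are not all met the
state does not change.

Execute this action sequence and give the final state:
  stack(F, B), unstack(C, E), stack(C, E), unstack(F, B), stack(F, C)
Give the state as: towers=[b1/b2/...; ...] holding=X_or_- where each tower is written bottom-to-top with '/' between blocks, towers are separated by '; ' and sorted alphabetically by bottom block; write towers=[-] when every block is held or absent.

towers=[D/A/B; E/C/F] holding=-

step 1 (stack(F, B)): towers=[D/A/B/F; E/C] holding=-
step 2 (unstack(C, E)): towers=[D/A/B/F; E] holding=C
step 3 (stack(C, E)): towers=[D/A/B/F; E/C] holding=-
step 4 (unstack(F, B)): towers=[D/A/B; E/C] holding=F
step 5 (stack(F, C)): towers=[D/A/B; E/C/F] holding=-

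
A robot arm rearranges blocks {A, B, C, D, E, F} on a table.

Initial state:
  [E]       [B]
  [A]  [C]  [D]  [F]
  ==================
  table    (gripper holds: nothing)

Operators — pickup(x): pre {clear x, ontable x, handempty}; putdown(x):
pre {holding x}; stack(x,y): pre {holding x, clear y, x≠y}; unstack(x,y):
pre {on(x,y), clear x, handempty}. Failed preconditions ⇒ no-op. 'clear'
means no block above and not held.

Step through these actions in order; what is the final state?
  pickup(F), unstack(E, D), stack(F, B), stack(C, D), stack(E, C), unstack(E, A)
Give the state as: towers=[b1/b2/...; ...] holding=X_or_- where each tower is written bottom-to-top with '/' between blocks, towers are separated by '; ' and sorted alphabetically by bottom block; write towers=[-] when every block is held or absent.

towers=[A; C; D/B/F] holding=E

step 1 (pickup(F)): towers=[A/E; C; D/B] holding=F
step 2 (unstack(E, D)) [no-op]: towers=[A/E; C; D/B] holding=F
step 3 (stack(F, B)): towers=[A/E; C; D/B/F] holding=-
step 4 (stack(C, D)) [no-op]: towers=[A/E; C; D/B/F] holding=-
step 5 (stack(E, C)) [no-op]: towers=[A/E; C; D/B/F] holding=-
step 6 (unstack(E, A)): towers=[A; C; D/B/F] holding=E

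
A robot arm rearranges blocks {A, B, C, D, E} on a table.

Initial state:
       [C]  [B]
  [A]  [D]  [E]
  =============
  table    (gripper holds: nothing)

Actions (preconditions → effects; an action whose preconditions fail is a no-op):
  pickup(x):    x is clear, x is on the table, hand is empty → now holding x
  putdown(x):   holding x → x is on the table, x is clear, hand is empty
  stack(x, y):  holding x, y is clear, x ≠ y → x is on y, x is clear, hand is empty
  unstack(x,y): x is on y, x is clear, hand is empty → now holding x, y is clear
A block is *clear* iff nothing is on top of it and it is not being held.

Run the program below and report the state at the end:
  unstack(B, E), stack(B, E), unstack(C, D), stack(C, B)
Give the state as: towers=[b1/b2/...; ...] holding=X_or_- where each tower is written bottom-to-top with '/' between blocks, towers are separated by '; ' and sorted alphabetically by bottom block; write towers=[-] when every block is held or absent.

towers=[A; D; E/B/C] holding=-

step 1 (unstack(B, E)): towers=[A; D/C; E] holding=B
step 2 (stack(B, E)): towers=[A; D/C; E/B] holding=-
step 3 (unstack(C, D)): towers=[A; D; E/B] holding=C
step 4 (stack(C, B)): towers=[A; D; E/B/C] holding=-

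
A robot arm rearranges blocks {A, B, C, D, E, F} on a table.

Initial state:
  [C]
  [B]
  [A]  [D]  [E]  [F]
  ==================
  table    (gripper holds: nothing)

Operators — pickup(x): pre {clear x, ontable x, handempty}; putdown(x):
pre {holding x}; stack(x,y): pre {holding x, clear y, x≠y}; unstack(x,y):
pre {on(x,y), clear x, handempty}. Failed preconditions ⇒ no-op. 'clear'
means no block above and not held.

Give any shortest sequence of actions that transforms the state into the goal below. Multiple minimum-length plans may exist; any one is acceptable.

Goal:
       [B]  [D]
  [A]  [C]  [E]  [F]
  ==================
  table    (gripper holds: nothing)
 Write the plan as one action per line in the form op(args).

step 1 (pickup(D)): towers=[A/B/C; E; F] holding=D
step 2 (stack(D, E)): towers=[A/B/C; E/D; F] holding=-
step 3 (unstack(C, B)): towers=[A/B; E/D; F] holding=C
step 4 (putdown(C)): towers=[A/B; C; E/D; F] holding=-
step 5 (unstack(B, A)): towers=[A; C; E/D; F] holding=B
step 6 (stack(B, C)): towers=[A; C/B; E/D; F] holding=-
goal check: towers=[A; C/B; E/D; F] holding=- — reached (length 6, optimal by BFS)

pickup(D)
stack(D, E)
unstack(C, B)
putdown(C)
unstack(B, A)
stack(B, C)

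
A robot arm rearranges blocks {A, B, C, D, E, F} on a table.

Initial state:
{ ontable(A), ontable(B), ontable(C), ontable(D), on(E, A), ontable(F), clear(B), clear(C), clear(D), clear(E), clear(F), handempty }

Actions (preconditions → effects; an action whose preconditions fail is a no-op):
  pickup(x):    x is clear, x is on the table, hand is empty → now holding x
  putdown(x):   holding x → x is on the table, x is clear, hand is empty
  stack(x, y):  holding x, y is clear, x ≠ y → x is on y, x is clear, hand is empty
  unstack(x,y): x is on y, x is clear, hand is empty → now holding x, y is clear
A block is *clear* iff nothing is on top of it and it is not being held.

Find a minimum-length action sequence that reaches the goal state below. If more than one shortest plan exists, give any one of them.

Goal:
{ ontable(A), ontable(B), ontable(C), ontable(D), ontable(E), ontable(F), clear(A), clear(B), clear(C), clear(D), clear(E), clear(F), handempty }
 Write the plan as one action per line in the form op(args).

step 1 (unstack(E, A)): towers=[A; B; C; D; F] holding=E
step 2 (putdown(E)): towers=[A; B; C; D; E; F] holding=-
goal check: towers=[A; B; C; D; E; F] holding=- — reached (length 2, optimal by BFS)

unstack(E, A)
putdown(E)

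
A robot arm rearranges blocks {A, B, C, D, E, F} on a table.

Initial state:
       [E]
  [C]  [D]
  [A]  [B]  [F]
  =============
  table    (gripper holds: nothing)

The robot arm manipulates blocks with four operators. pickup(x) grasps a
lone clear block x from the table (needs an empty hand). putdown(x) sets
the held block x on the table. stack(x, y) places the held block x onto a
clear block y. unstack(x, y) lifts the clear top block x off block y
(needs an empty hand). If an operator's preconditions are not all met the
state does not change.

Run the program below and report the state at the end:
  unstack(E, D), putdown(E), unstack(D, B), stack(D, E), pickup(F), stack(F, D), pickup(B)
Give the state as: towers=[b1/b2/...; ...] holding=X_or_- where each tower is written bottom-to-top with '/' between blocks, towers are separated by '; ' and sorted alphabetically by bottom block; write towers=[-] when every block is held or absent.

step 1 (unstack(E, D)): towers=[A/C; B/D; F] holding=E
step 2 (putdown(E)): towers=[A/C; B/D; E; F] holding=-
step 3 (unstack(D, B)): towers=[A/C; B; E; F] holding=D
step 4 (stack(D, E)): towers=[A/C; B; E/D; F] holding=-
step 5 (pickup(F)): towers=[A/C; B; E/D] holding=F
step 6 (stack(F, D)): towers=[A/C; B; E/D/F] holding=-
step 7 (pickup(B)): towers=[A/C; E/D/F] holding=B

towers=[A/C; E/D/F] holding=B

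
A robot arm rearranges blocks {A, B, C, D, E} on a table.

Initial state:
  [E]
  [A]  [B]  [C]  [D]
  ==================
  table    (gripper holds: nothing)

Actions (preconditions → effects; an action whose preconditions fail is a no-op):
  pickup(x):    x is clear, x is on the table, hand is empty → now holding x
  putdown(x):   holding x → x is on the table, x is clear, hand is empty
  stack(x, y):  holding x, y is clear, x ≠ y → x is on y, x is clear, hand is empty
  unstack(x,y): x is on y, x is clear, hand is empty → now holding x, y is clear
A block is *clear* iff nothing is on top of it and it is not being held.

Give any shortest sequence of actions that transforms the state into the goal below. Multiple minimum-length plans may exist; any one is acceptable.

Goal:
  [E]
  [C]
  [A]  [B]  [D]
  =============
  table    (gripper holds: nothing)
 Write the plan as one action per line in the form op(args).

step 1 (unstack(E, A)): towers=[A; B; C; D] holding=E
step 2 (putdown(E)): towers=[A; B; C; D; E] holding=-
step 3 (pickup(C)): towers=[A; B; D; E] holding=C
step 4 (stack(C, A)): towers=[A/C; B; D; E] holding=-
step 5 (pickup(E)): towers=[A/C; B; D] holding=E
step 6 (stack(E, C)): towers=[A/C/E; B; D] holding=-
goal check: towers=[A/C/E; B; D] holding=- — reached (length 6, optimal by BFS)

unstack(E, A)
putdown(E)
pickup(C)
stack(C, A)
pickup(E)
stack(E, C)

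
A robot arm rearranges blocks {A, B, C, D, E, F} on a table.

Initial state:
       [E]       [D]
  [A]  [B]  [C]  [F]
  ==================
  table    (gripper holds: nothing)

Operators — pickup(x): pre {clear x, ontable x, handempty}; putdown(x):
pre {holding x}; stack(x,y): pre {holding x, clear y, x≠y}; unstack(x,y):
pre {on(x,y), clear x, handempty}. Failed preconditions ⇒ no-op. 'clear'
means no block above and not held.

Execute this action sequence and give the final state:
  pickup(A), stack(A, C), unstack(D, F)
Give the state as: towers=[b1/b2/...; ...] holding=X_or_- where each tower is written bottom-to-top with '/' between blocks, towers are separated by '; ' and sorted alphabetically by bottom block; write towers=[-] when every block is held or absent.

step 1 (pickup(A)): towers=[B/E; C; F/D] holding=A
step 2 (stack(A, C)): towers=[B/E; C/A; F/D] holding=-
step 3 (unstack(D, F)): towers=[B/E; C/A; F] holding=D

towers=[B/E; C/A; F] holding=D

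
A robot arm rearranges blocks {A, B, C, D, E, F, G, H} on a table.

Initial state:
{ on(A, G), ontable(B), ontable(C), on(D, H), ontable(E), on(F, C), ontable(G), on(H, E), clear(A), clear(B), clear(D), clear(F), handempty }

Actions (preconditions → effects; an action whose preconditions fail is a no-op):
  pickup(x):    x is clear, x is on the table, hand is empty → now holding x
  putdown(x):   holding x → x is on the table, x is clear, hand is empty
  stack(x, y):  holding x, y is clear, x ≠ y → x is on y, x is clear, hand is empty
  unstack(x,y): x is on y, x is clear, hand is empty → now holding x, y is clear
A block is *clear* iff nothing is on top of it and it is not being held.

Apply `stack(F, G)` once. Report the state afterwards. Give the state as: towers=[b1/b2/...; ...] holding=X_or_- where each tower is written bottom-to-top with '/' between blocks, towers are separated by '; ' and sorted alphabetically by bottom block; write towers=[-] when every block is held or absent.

before: towers=[B; C/F; E/H/D; G/A] holding=-
pre[stack(F, G)]: holding(F) ✗, clear(G) ✗, F≠G ✓
holding(F), clear(G) unmet → stack(F, G) is a no-op
after:  towers=[B; C/F; E/H/D; G/A] holding=-

towers=[B; C/F; E/H/D; G/A] holding=-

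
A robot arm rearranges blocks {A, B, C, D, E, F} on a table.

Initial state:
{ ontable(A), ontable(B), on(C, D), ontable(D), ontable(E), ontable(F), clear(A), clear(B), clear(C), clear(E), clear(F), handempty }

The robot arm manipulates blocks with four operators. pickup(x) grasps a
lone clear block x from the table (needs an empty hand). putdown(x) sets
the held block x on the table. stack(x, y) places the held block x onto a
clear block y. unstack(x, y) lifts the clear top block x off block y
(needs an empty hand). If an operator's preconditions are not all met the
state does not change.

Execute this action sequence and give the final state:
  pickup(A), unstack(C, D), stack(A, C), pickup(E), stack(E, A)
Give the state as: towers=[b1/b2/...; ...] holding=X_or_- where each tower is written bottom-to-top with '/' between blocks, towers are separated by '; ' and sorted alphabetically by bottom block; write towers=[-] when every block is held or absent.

step 1 (pickup(A)): towers=[B; D/C; E; F] holding=A
step 2 (unstack(C, D)) [no-op]: towers=[B; D/C; E; F] holding=A
step 3 (stack(A, C)): towers=[B; D/C/A; E; F] holding=-
step 4 (pickup(E)): towers=[B; D/C/A; F] holding=E
step 5 (stack(E, A)): towers=[B; D/C/A/E; F] holding=-

towers=[B; D/C/A/E; F] holding=-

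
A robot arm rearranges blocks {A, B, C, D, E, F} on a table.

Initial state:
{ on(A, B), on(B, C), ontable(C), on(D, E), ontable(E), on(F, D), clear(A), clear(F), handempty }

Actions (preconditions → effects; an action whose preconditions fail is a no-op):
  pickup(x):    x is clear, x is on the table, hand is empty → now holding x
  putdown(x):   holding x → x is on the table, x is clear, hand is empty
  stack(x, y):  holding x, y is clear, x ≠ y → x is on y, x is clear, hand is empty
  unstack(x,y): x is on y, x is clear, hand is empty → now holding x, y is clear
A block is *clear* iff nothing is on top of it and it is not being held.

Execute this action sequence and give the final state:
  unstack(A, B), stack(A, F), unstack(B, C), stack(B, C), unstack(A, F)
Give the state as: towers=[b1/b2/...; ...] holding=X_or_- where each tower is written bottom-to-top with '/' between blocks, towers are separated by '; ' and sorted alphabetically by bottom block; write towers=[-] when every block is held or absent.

step 1 (unstack(A, B)): towers=[C/B; E/D/F] holding=A
step 2 (stack(A, F)): towers=[C/B; E/D/F/A] holding=-
step 3 (unstack(B, C)): towers=[C; E/D/F/A] holding=B
step 4 (stack(B, C)): towers=[C/B; E/D/F/A] holding=-
step 5 (unstack(A, F)): towers=[C/B; E/D/F] holding=A

towers=[C/B; E/D/F] holding=A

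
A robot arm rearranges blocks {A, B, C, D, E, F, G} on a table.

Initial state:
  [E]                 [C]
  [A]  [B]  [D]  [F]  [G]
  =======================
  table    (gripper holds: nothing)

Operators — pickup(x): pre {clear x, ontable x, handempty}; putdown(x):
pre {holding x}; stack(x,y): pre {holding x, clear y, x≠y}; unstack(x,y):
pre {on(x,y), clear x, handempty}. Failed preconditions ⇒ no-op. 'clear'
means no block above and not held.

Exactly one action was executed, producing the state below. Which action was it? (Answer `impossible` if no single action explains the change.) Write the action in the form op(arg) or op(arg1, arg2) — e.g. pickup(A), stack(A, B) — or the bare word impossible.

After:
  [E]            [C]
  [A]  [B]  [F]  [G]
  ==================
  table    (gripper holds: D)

pickup(D)

target: towers=[A/E; B; F; G/C] holding=D
         pickup(B) → towers=[A/E; D; F; G/C] holding=B
         pickup(F) → towers=[A/E; B; D; G/C] holding=F
         pickup(D) → towers=[A/E; B; F; G/C] holding=D  ← match
     unstack(E, A) → towers=[A; B; D; F; G/C] holding=E
     unstack(C, G) → towers=[A/E; B; D; F; G] holding=C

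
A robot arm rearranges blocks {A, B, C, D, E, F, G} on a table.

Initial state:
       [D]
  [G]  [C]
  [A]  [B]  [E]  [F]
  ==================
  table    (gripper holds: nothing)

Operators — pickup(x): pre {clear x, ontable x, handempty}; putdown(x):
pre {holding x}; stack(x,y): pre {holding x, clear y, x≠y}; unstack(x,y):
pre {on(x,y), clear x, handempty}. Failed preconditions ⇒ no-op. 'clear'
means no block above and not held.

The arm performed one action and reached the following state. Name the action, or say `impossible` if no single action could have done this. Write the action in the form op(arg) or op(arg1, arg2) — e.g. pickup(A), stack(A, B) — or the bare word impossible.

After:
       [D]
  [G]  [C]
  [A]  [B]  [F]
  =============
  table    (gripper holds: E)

pickup(E)

target: towers=[A/G; B/C/D; F] holding=E
         pickup(F) → towers=[A/G; B/C/D; E] holding=F
     unstack(G, A) → towers=[A; B/C/D; E; F] holding=G
     unstack(D, C) → towers=[A/G; B/C; E; F] holding=D
         pickup(E) → towers=[A/G; B/C/D; F] holding=E  ← match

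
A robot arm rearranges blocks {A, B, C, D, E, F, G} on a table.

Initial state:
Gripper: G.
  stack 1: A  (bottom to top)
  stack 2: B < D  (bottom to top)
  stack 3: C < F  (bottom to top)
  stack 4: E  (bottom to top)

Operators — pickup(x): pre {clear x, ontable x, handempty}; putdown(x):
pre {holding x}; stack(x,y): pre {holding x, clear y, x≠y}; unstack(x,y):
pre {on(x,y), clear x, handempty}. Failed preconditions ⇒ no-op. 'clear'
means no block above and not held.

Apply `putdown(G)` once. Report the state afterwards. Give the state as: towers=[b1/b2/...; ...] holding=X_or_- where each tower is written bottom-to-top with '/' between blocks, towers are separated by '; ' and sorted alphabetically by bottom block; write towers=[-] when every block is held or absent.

before: towers=[A; B/D; C/F; E] holding=G
pre[putdown(G)]: holding(G) ok
all met → apply putdown(G)
after:  towers=[A; B/D; C/F; E; G] holding=-

towers=[A; B/D; C/F; E; G] holding=-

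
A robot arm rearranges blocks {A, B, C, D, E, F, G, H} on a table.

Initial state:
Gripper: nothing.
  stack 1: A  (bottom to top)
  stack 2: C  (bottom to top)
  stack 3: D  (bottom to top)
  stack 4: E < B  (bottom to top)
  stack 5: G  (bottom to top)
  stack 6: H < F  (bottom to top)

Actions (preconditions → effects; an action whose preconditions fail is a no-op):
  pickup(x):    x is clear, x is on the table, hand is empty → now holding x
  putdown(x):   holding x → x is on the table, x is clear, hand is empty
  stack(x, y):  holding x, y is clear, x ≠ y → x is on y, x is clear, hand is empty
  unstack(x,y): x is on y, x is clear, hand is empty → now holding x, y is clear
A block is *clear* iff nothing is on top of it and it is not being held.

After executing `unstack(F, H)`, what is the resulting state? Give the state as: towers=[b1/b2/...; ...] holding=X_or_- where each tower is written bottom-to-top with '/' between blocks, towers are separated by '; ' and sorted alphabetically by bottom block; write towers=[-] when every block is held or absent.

before: towers=[A; C; D; E/B; G; H/F] holding=-
pre[unstack(F, H)]: on(F,H) yes, clear(F) yes, handempty yes
all met → apply unstack(F, H)
after:  towers=[A; C; D; E/B; G; H] holding=F

towers=[A; C; D; E/B; G; H] holding=F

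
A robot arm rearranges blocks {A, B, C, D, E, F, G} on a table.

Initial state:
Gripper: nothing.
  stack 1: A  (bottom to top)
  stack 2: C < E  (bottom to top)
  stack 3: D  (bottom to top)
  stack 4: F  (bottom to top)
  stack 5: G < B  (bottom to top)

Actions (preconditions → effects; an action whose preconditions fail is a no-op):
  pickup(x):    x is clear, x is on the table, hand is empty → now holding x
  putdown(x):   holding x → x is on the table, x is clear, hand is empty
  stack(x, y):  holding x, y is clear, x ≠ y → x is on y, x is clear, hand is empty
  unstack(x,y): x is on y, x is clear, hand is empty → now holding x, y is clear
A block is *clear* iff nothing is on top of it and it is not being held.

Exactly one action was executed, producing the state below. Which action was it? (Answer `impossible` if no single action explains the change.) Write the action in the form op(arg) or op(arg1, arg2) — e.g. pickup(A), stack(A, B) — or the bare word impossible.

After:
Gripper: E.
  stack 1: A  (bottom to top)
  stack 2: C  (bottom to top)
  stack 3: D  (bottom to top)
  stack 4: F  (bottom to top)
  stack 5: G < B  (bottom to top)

target: towers=[A; C; D; F; G/B] holding=E
     unstack(B, G) → towers=[A; C/E; D; F; G] holding=B
         pickup(F) → towers=[A; C/E; D; G/B] holding=F
         pickup(D) → towers=[A; C/E; F; G/B] holding=D
         pickup(A) → towers=[C/E; D; F; G/B] holding=A
     unstack(E, C) → towers=[A; C; D; F; G/B] holding=E  ← match

unstack(E, C)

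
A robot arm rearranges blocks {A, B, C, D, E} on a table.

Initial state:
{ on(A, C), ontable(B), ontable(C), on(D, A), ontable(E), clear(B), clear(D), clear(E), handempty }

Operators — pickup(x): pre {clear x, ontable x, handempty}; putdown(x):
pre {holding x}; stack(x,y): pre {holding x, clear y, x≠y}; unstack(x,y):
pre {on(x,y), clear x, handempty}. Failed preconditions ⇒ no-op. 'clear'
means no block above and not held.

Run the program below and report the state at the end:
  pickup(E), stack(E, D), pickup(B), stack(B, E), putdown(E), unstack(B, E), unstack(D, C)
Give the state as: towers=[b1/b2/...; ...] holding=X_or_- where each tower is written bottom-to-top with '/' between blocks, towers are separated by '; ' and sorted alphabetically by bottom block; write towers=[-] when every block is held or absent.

towers=[C/A/D/E] holding=B

step 1 (pickup(E)): towers=[B; C/A/D] holding=E
step 2 (stack(E, D)): towers=[B; C/A/D/E] holding=-
step 3 (pickup(B)): towers=[C/A/D/E] holding=B
step 4 (stack(B, E)): towers=[C/A/D/E/B] holding=-
step 5 (putdown(E)) [no-op]: towers=[C/A/D/E/B] holding=-
step 6 (unstack(B, E)): towers=[C/A/D/E] holding=B
step 7 (unstack(D, C)) [no-op]: towers=[C/A/D/E] holding=B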